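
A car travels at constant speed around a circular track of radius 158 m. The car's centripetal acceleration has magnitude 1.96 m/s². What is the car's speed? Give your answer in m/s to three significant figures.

a_c = v²/r ⇒ v = √(a_c · r) = √(1.96 × 158) = √309.7 = 17.60 m/s.

17.6 m/s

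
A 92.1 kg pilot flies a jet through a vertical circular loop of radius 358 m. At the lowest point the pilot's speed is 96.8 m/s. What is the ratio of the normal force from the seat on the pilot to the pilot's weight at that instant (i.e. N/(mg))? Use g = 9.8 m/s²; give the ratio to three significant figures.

At the bottom, N − mg = mv²/r, so N = m(v²/r + g) and N/(mg) = v²/(rg) + 1 = (96.8)²/(358 × 9.8) + 1 = 2.671 + 1 = 3.671.

3.67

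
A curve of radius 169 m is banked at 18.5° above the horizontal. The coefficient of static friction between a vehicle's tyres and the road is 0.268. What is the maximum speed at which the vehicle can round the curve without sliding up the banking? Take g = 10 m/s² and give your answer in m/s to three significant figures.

33.4 m/s

At the maximum speed, friction acts down the slope at its limiting value f = μN. Radially (horizontal, toward centre): N sinθ + μN cosθ = mv²/r. Vertically: N cosθ − μN sinθ = mg.
Dividing: v² = r g (sinθ + μcosθ)/(cosθ − μsinθ).
sinθ + μcosθ = 0.3173 + 0.268×0.9483 = 0.5715; cosθ − μsinθ = 0.9483 − 0.268×0.3173 = 0.8633.
v² = 169 × 10.0 × 0.5715/0.8633 = 1119 m²/s², so v = 33.45 m/s.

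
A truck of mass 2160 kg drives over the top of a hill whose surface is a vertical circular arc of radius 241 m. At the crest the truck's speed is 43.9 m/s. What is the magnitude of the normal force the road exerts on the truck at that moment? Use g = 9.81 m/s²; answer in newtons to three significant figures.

At the crest the centripetal acceleration points downward (toward the centre of the arc), so mg − N = mv²/r.
N = m(g − v²/r) = 2160 × (9.81 − (43.9)²/241) = 2160 × (9.81 − 7.997) = 2160 × 1.813 = 3917 N.

3920 N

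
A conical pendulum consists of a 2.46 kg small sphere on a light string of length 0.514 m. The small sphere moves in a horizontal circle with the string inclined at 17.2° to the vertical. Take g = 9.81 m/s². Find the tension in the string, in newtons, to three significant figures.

Vertically the bob has no acceleration, so T cosθ = mg.
T = mg/cosθ = 2.46 × 9.81 / cos 17.2° = 24.13/0.9553 = 25.26 N.

25.3 N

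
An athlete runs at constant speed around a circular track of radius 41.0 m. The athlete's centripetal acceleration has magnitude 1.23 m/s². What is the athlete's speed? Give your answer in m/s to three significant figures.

a_c = v²/r ⇒ v = √(a_c · r) = √(1.23 × 41.0) = √50.43 = 7.101 m/s.

7.10 m/s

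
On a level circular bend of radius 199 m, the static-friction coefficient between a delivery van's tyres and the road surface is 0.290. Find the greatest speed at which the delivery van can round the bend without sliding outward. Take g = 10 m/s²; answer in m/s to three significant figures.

24.0 m/s

On a flat curve, static friction is the only horizontal force, so it must supply the full centripetal force: μ_s m g = m v²/r.
Mass cancels: v_max = √(μ_s g r) = √(0.290 × 10.0 × 199) = √577.1 = 24.02 m/s.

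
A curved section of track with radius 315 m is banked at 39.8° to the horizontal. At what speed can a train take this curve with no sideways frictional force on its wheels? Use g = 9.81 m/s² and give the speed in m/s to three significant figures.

50.7 m/s

On a frictionless banked curve, N sinθ = mv²/r and N cosθ = mg, so tanθ = v²/(rg).
v = √(r g tanθ) = √(315 × 9.81 × tan 39.8°) = √(315 × 9.81 × 0.8332) = √2575 = 50.74 m/s.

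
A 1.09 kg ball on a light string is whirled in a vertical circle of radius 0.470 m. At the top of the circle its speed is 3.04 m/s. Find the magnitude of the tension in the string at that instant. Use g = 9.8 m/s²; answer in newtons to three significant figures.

10.8 N

At the top, both T and the weight mg point inward (toward the centre), so T + mg = mv²/r.
T = m(v²/r − g) = 1.09 × ((3.04)²/0.470 − 9.8) = 1.09 × (19.66 − 9.8) = 1.09 × 9.863 = 10.75 N.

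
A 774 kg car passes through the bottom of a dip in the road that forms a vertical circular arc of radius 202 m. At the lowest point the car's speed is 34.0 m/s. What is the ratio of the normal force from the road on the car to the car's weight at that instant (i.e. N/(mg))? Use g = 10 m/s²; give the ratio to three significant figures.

At the bottom, N − mg = mv²/r, so N = m(v²/r + g) and N/(mg) = v²/(rg) + 1 = (34.0)²/(202 × 10.0) + 1 = 0.5723 + 1 = 1.572.

1.57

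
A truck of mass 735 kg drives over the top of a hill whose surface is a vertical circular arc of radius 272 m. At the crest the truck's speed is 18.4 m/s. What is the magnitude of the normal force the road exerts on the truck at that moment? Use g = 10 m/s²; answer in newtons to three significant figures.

6440 N

At the crest the centripetal acceleration points downward (toward the centre of the arc), so mg − N = mv²/r.
N = m(g − v²/r) = 735 × (10.0 − (18.4)²/272) = 735 × (10.0 − 1.245) = 735 × 8.755 = 6435 N.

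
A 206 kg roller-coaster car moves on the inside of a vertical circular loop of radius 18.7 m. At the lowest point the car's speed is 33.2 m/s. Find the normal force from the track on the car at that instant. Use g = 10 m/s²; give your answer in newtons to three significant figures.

At the lowest point, N points up (toward the centre) and the weight mg points down (away from the centre), so the net inward force is N − mg = mv²/r.
N = m(v²/r + g) = 206 × ((33.2)²/18.7 + 10.0) = 206 × (58.94 + 10.0) = 206 × 68.94 = 14200 N.

14200 N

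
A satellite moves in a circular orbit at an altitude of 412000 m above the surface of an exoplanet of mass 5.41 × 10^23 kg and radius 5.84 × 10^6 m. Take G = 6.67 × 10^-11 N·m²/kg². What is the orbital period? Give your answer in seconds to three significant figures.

r = R + h = 5.84 × 10^6 + 412000 = 6.252 × 10^6 m. Gravity provides the centripetal force: G M m / r² = m v² / r ⇒ v = √(GM/r) = 2402 m/s.
T = 2πr/v = 2π × 6.252 × 10^6 / 2402 = 16350 s.

16400 s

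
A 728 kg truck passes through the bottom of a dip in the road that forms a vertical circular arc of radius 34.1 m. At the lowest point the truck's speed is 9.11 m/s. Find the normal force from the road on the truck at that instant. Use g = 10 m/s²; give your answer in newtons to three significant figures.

At the lowest point, N points up (toward the centre) and the weight mg points down (away from the centre), so the net inward force is N − mg = mv²/r.
N = m(v²/r + g) = 728 × ((9.11)²/34.1 + 10.0) = 728 × (2.434 + 10.0) = 728 × 12.43 = 9052 N.

9050 N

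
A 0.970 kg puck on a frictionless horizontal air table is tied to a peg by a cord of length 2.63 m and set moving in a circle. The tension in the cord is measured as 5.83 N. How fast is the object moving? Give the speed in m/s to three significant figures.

T = m v²/r ⇒ v = √(T r / m) = √(5.83 × 2.63 / 0.970) = √15.81 = 3.976 m/s.

3.98 m/s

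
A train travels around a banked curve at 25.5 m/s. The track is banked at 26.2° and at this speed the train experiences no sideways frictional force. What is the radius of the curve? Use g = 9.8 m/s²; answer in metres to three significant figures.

135 m

Frictionless banking: tanθ = v²/(rg), so r = v²/(g tanθ).
r = (25.5)²/(9.8 × tan 26.2°) = 650.2/(9.8 × 0.4921) = 650.2/4.822 = 134.8 m.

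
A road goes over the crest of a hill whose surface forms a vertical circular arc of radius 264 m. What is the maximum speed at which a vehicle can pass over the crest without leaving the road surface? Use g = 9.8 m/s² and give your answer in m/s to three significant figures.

At the crest the centre of the circle is below the vehicle, so the net downward (centripetal) force is mg − N = mv²/r.
The vehicle leaves the road when N → 0, giving v_max = √(g r) = √(9.8 × 264) = 50.86 m/s.

50.9 m/s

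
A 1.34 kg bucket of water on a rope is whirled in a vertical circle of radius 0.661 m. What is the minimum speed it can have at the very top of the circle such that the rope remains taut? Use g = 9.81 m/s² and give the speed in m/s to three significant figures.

At the top, both weight mg and T point toward the centre: T + mg = mv²/r.
At minimum speed T → 0, so mg = mv_min²/r ⇒ v_min = √(g r) = √(9.81 × 0.661) = 2.546 m/s.

2.55 m/s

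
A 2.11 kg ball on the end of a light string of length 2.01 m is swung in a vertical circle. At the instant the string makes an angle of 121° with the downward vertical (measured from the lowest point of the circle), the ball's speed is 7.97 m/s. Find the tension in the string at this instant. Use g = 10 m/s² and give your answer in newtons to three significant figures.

Take the radial direction toward the centre of the circle as positive. The component of the weight along the string toward the centre is −mg cos φ (φ measured from the bottom), so Newton's second law along the string gives T − mg cos φ = m v²/r.
cos 121° = -0.5150, so T = m(v²/r + g cos φ) = 2.11 × ((7.97)²/2.01 + 10.0 × -0.5150) = 2.11 × (31.60 + (-5.150)) = 2.11 × 26.45 = 55.81 N.

55.8 N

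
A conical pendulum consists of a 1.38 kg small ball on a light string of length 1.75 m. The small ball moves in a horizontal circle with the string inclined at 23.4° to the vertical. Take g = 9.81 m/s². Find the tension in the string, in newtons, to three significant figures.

14.8 N

Vertically the bob has no acceleration, so T cosθ = mg.
T = mg/cosθ = 1.38 × 9.81 / cos 23.4° = 13.54/0.9178 = 14.75 N.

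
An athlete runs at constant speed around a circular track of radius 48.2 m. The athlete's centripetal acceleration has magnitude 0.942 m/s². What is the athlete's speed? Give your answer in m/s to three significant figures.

a_c = v²/r ⇒ v = √(a_c · r) = √(0.942 × 48.2) = √45.40 = 6.738 m/s.

6.74 m/s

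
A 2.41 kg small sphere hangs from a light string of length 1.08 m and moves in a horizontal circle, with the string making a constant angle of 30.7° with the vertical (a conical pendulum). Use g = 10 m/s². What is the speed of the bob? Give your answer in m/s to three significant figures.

The radius of the circle is r = L sinθ = 1.08 × sin 30.7° = 0.5514 m.
Horizontally T sinθ = mv²/r and vertically T cosθ = mg, so tanθ = v²/(rg).
v = √(r g tanθ) = √(0.5514 × 10.0 × 0.5938) = √3.274 = 1.809 m/s.

1.81 m/s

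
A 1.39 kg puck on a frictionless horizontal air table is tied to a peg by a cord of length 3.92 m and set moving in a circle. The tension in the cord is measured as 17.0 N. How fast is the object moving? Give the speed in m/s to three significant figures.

T = m v²/r ⇒ v = √(T r / m) = √(17.0 × 3.92 / 1.39) = √47.94 = 6.924 m/s.

6.92 m/s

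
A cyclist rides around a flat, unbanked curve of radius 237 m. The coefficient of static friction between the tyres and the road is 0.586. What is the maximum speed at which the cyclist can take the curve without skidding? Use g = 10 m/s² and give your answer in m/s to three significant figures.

37.3 m/s

The only inward force on a level bend is static friction, so at the limit f_s = μ_s N = μ_s m g = m v²/r.
Mass cancels: v_max = √(μ_s g r) = √(0.586 × 10.0 × 237) = √1389 = 37.27 m/s.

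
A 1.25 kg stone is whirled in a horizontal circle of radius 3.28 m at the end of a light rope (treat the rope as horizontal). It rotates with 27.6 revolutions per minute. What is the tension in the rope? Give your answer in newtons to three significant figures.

ω = 27.6 rev/min × 2π/60 = 2.890 rad/s, so v = ωr = 2.890 × 3.28 = 9.480 m/s.
The tension is the only horizontal force, so it supplies the full centripetal force: T = m v²/r = 1.25 × (9.480)²/3.28 = 1.25 × 89.87/3.28 = 34.25 N.

34.2 N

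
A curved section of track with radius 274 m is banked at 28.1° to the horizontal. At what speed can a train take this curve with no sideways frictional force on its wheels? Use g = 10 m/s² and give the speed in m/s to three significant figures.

38.2 m/s

On a frictionless banked curve, N sinθ = mv²/r and N cosθ = mg, so tanθ = v²/(rg).
v = √(r g tanθ) = √(274 × 10.0 × tan 28.1°) = √(274 × 10.0 × 0.5340) = √1463 = 38.25 m/s.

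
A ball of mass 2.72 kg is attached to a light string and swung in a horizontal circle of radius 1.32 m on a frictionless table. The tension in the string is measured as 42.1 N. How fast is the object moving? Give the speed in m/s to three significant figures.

4.52 m/s

T = m v²/r ⇒ v = √(T r / m) = √(42.1 × 1.32 / 2.72) = √20.43 = 4.520 m/s.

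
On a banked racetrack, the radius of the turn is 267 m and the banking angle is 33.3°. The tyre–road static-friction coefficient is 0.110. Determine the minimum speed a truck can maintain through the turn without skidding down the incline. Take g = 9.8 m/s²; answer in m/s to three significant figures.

36.5 m/s

At the minimum speed, friction acts up the slope at its limiting value f = μN. Radially (horizontal, toward centre): N sinθ − μN cosθ = mv²/r. Vertically: N cosθ + μN sinθ = mg.
Dividing: v² = r g (sinθ − μcosθ)/(cosθ + μsinθ).
sinθ − μcosθ = 0.5490 − 0.110×0.8358 = 0.4571; cosθ + μsinθ = 0.8358 + 0.110×0.5490 = 0.8962.
v² = 267 × 9.8 × 0.4571/0.8962 = 1335 m²/s², so v = 36.53 m/s.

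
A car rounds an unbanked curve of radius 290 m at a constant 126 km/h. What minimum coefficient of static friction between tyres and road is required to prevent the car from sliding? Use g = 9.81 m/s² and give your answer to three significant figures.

v = 126/3.6 = 35.00 m/s.
Friction provides the centripetal force: μ_s m g = m v²/r, so μ_s = v²/(g r) = (35.00)²/(9.81 × 290) = 1225/2845 = 0.4306.

0.431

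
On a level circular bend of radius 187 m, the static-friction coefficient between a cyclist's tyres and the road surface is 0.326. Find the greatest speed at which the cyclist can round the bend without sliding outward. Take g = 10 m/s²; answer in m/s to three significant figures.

The only inward force on a level bend is static friction, so at the limit f_s = μ_s N = μ_s m g = m v²/r.
Mass cancels: v_max = √(μ_s g r) = √(0.326 × 10.0 × 187) = √609.6 = 24.69 m/s.

24.7 m/s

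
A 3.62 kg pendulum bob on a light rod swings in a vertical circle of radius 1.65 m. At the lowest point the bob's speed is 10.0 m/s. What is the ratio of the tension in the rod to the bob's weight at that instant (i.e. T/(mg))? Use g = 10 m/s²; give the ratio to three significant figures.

7.06

At the bottom, T − mg = mv²/r, so T = m(v²/r + g) and T/(mg) = v²/(rg) + 1 = (10.0)²/(1.65 × 10.0) + 1 = 6.061 + 1 = 7.061.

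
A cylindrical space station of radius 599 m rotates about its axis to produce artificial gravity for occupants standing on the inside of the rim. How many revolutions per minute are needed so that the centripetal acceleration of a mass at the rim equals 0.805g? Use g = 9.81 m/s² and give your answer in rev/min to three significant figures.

Require ω²r = 0.805g, so ω = √(0.805 × 9.81/599) = 0.1148 rad/s.
In rev/min: ω × 60/(2π) = 0.1148 × 60/(2π) = 1.096 rev/min.

1.10 rev/min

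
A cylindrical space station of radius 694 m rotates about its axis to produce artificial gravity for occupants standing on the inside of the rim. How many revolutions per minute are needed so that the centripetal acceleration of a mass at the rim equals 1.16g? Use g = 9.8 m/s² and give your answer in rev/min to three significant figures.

Require ω²r = 1.16g, so ω = √(1.16 × 9.8/694) = 0.1280 rad/s.
In rev/min: ω × 60/(2π) = 0.1280 × 60/(2π) = 1.222 rev/min.

1.22 rev/min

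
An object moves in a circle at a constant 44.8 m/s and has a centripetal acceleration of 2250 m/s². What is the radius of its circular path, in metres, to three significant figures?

a_c = v²/r ⇒ r = v²/a_c = (44.8)²/2250 = 2007/2250 = 0.8920 m.

0.892 m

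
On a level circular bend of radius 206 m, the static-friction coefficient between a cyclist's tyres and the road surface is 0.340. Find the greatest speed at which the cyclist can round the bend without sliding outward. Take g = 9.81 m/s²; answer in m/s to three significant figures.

The only inward force on a level bend is static friction, so at the limit f_s = μ_s N = μ_s m g = m v²/r.
Mass cancels: v_max = √(μ_s g r) = √(0.340 × 9.81 × 206) = √687.1 = 26.21 m/s.

26.2 m/s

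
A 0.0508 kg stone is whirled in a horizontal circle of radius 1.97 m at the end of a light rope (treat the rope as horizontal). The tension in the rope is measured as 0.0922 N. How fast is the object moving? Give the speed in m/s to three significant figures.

1.89 m/s

T = m v²/r ⇒ v = √(T r / m) = √(0.0922 × 1.97 / 0.0508) = √3.575 = 1.891 m/s.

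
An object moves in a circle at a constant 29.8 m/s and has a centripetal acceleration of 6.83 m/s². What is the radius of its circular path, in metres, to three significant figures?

a_c = v²/r ⇒ r = v²/a_c = (29.8)²/6.83 = 888.0/6.83 = 130.0 m.

130 m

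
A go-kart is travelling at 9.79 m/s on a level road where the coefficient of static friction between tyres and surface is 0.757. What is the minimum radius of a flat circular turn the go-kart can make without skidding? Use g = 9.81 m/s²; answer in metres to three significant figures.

12.9 m

At the limit, μ_s m g = m v²/r, so r_min = v²/(μ_s g) = (9.79)²/(0.757 × 9.81) = 95.84/7.426 = 12.91 m.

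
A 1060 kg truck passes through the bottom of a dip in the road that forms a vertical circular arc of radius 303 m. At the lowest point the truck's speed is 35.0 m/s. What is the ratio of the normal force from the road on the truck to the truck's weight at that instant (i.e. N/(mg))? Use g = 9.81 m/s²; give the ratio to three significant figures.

At the bottom, N − mg = mv²/r, so N = m(v²/r + g) and N/(mg) = v²/(rg) + 1 = (35.0)²/(303 × 9.81) + 1 = 0.4121 + 1 = 1.412.

1.41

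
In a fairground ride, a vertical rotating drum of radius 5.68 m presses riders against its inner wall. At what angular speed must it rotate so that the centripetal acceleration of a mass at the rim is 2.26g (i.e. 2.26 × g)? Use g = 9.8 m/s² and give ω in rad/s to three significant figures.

1.97 rad/s

Centripetal acceleration a_c = ω²r. Setting ω²r = 2.26g:
ω = √(2.26g / r) = √(2.26 × 9.8 / 5.68) = √3.899 = 1.975 rad/s.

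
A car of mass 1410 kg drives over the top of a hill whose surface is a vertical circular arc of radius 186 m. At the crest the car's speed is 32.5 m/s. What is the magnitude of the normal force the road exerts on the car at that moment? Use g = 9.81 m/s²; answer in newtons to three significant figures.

At the crest the centripetal acceleration points downward (toward the centre of the arc), so mg − N = mv²/r.
N = m(g − v²/r) = 1410 × (9.81 − (32.5)²/186) = 1410 × (9.81 − 5.679) = 1410 × 4.131 = 5825 N.

5830 N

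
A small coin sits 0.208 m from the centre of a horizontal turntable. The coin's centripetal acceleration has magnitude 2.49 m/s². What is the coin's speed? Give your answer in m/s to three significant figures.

0.720 m/s

a_c = v²/r ⇒ v = √(a_c · r) = √(2.49 × 0.208) = √0.5179 = 0.7197 m/s.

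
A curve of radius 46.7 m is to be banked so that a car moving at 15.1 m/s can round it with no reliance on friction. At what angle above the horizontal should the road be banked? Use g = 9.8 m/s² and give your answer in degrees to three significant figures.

26.5°

For a frictionless banked turn: horizontally N sinθ = mv²/r and vertically N cosθ = mg.
Dividing: tanθ = v²/(r g) = (15.1)²/(46.7 × 9.8) = 228.0/457.7 = 0.4982.
θ = arctan(0.4982) = 26.48°.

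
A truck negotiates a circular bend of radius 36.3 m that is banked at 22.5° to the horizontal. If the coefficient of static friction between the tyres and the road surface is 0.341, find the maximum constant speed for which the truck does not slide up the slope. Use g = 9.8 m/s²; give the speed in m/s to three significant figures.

17.7 m/s

At the maximum speed, friction acts down the slope at its limiting value f = μN. Radially (horizontal, toward centre): N sinθ + μN cosθ = mv²/r. Vertically: N cosθ − μN sinθ = mg.
Dividing: v² = r g (sinθ + μcosθ)/(cosθ − μsinθ).
sinθ + μcosθ = 0.3827 + 0.341×0.9239 = 0.6977; cosθ − μsinθ = 0.9239 − 0.341×0.3827 = 0.7934.
v² = 36.3 × 9.8 × 0.6977/0.7934 = 312.8 m²/s², so v = 17.69 m/s.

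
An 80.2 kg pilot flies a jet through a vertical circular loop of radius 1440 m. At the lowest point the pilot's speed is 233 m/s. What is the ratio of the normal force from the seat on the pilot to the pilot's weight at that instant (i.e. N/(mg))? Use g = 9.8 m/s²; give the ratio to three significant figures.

4.85

At the bottom, N − mg = mv²/r, so N = m(v²/r + g) and N/(mg) = v²/(rg) + 1 = (233)²/(1440 × 9.8) + 1 = 3.847 + 1 = 4.847.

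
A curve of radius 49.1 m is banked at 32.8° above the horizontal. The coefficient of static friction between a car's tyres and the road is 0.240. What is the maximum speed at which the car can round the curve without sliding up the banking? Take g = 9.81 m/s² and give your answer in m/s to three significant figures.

22.4 m/s

At the maximum speed, friction acts down the slope at its limiting value f = μN. Radially (horizontal, toward centre): N sinθ + μN cosθ = mv²/r. Vertically: N cosθ − μN sinθ = mg.
Dividing: v² = r g (sinθ + μcosθ)/(cosθ − μsinθ).
sinθ + μcosθ = 0.5417 + 0.240×0.8406 = 0.7434; cosθ − μsinθ = 0.8406 − 0.240×0.5417 = 0.7106.
v² = 49.1 × 9.81 × 0.7434/0.7106 = 504.0 m²/s², so v = 22.45 m/s.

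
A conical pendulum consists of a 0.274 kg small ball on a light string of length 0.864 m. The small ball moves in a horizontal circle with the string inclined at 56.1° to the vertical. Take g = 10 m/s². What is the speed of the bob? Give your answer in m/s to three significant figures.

3.27 m/s

The radius of the circle is r = L sinθ = 0.864 × sin 56.1° = 0.7171 m.
Horizontally T sinθ = mv²/r and vertically T cosθ = mg, so tanθ = v²/(rg).
v = √(r g tanθ) = √(0.7171 × 10.0 × 1.488) = √10.67 = 3.267 m/s.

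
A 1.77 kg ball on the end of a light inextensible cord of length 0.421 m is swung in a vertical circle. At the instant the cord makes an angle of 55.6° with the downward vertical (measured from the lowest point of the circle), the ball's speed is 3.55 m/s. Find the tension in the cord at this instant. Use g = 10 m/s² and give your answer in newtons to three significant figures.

63.0 N

Take the radial direction toward the centre of the circle as positive. The component of the weight along the string toward the centre is −mg cos φ (φ measured from the bottom), so Newton's second law along the string gives T − mg cos φ = m v²/r.
cos 55.6° = 0.5650, so T = m(v²/r + g cos φ) = 1.77 × ((3.55)²/0.421 + 10.0 × 0.5650) = 1.77 × (29.93 + (5.650)) = 1.77 × 35.58 = 62.98 N.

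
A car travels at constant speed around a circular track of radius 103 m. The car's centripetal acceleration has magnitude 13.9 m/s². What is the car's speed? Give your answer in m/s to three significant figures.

a_c = v²/r ⇒ v = √(a_c · r) = √(13.9 × 103) = √1432 = 37.84 m/s.

37.8 m/s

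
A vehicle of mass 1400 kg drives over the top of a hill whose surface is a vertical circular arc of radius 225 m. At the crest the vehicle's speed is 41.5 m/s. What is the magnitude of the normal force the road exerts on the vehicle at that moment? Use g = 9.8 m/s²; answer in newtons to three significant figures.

At the crest the centripetal acceleration points downward (toward the centre of the arc), so mg − N = mv²/r.
N = m(g − v²/r) = 1400 × (9.8 − (41.5)²/225) = 1400 × (9.8 − 7.654) = 1400 × 2.146 = 3004 N.

3000 N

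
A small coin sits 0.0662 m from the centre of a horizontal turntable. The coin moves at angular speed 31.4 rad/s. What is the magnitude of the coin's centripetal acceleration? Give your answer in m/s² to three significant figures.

65.3 m/s²

v = ωr = 31.4 × 0.0662 = 2.079 m/s.
a_c = v²/r = (2.079)²/0.0662 = 4.321/0.0662 = 65.27 m/s².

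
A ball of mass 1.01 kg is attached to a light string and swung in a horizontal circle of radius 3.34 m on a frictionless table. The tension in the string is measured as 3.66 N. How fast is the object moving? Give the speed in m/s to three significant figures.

3.48 m/s

T = m v²/r ⇒ v = √(T r / m) = √(3.66 × 3.34 / 1.01) = √12.10 = 3.479 m/s.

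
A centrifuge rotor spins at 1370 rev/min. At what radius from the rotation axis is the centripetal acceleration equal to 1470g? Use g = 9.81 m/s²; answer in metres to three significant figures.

ω = 1370 rev/min × 2π/60 = 143.5 rad/s.
a_c = ω²r = 1470g ⇒ r = 1470 × 9.81 / (143.5)² = 14420/20580 = 0.7006 m.

0.701 m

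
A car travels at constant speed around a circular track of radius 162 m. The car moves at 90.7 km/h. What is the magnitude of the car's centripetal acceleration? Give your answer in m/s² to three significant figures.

3.92 m/s²

v = 90.7 km/h = 90.7/3.6 = 25.19 m/s.
a_c = v²/r = (25.19)²/162 = 634.8/162 = 3.918 m/s².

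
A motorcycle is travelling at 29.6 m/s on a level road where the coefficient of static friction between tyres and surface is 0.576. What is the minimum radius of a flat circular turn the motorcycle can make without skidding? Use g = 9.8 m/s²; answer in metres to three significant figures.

155 m

At the limit, μ_s m g = m v²/r, so r_min = v²/(μ_s g) = (29.6)²/(0.576 × 9.8) = 876.2/5.645 = 155.2 m.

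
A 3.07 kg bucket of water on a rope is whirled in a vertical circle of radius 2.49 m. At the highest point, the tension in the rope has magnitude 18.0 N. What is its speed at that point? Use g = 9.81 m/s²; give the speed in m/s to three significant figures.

At the top, T + mg = mv²/r, so v = √(r(T/m + g)) = √(2.49 × (18.0/3.07 + 9.81)) = √(2.49 × 15.67) = √39.03 = 6.247 m/s.

6.25 m/s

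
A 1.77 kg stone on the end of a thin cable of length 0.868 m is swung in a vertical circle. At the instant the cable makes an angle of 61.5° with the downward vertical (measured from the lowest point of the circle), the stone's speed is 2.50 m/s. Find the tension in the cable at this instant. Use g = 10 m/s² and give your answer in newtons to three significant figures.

21.2 N

Take the radial direction toward the centre of the circle as positive. The component of the weight along the string toward the centre is −mg cos φ (φ measured from the bottom), so Newton's second law along the string gives T − mg cos φ = m v²/r.
cos 61.5° = 0.4772, so T = m(v²/r + g cos φ) = 1.77 × ((2.50)²/0.868 + 10.0 × 0.4772) = 1.77 × (7.200 + (4.772)) = 1.77 × 11.97 = 21.19 N.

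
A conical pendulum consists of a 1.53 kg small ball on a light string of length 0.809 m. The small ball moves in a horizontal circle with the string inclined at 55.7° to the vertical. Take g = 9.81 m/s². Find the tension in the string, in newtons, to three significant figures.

26.6 N

Vertically the bob has no acceleration, so T cosθ = mg.
T = mg/cosθ = 1.53 × 9.81 / cos 55.7° = 15.01/0.5635 = 26.63 N.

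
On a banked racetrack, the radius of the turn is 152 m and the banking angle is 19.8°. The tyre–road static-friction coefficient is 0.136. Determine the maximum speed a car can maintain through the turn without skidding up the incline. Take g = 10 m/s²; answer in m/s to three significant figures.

28.2 m/s

At the maximum speed, friction acts down the slope at its limiting value f = μN. Radially (horizontal, toward centre): N sinθ + μN cosθ = mv²/r. Vertically: N cosθ − μN sinθ = mg.
Dividing: v² = r g (sinθ + μcosθ)/(cosθ − μsinθ).
sinθ + μcosθ = 0.3387 + 0.136×0.9409 = 0.4667; cosθ − μsinθ = 0.9409 − 0.136×0.3387 = 0.8948.
v² = 152 × 10.0 × 0.4667/0.8948 = 792.8 m²/s², so v = 28.16 m/s.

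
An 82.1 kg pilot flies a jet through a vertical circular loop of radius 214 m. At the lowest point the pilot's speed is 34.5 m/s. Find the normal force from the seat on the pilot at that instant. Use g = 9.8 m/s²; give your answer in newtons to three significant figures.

1260 N

At the lowest point, N points up (toward the centre) and the weight mg points down (away from the centre), so the net inward force is N − mg = mv²/r.
N = m(v²/r + g) = 82.1 × ((34.5)²/214 + 9.8) = 82.1 × (5.562 + 9.8) = 82.1 × 15.36 = 1261 N.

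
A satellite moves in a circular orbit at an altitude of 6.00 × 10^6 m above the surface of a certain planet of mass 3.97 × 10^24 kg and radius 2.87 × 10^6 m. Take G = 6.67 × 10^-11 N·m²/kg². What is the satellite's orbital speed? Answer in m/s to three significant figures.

5460 m/s

Orbital radius r = R + h = 2.87 × 10^6 + 6.00 × 10^6 = 8.870 × 10^6 m.
Gravity supplies the centripetal force: G M m / r² = m v² / r, so v = √(GM/r).
v = √(6.67 × 10^-11 × 3.97 × 10^24 / 8.870 × 10^6) = √(2.985 × 10^7) = 5464 m/s.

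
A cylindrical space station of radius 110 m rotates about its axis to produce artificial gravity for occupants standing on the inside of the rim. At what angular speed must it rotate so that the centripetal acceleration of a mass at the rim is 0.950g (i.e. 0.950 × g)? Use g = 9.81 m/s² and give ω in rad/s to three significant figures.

Centripetal acceleration a_c = ω²r. Setting ω²r = 0.950g:
ω = √(0.950g / r) = √(0.950 × 9.81 / 110) = √0.08472 = 0.2911 rad/s.

0.291 rad/s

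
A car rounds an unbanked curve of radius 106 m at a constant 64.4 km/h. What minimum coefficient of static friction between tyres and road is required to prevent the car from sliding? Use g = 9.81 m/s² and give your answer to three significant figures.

v = 64.4/3.6 = 17.89 m/s.
Friction provides the centripetal force: μ_s m g = m v²/r, so μ_s = v²/(g r) = (17.89)²/(9.81 × 106) = 320.0/1040 = 0.3077.

0.308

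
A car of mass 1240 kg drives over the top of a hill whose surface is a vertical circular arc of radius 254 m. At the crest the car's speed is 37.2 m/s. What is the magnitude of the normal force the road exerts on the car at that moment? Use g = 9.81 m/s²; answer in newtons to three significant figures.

5410 N

At the crest the centripetal acceleration points downward (toward the centre of the arc), so mg − N = mv²/r.
N = m(g − v²/r) = 1240 × (9.81 − (37.2)²/254) = 1240 × (9.81 − 5.448) = 1240 × 4.362 = 5409 N.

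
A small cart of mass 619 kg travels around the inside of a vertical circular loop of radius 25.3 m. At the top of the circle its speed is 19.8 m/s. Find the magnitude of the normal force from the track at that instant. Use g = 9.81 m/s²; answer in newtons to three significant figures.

3520 N

At the top, both N and the weight mg point inward (toward the centre), so N + mg = mv²/r.
N = m(v²/r − g) = 619 × ((19.8)²/25.3 − 9.81) = 619 × (15.50 − 9.81) = 619 × 5.686 = 3519 N.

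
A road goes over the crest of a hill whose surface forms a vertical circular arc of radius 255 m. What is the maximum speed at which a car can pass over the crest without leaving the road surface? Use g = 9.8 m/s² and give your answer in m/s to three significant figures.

At the crest the centre of the circle is below the car, so the net downward (centripetal) force is mg − N = mv²/r.
The car leaves the road when N → 0, giving v_max = √(g r) = √(9.8 × 255) = 49.99 m/s.

50.0 m/s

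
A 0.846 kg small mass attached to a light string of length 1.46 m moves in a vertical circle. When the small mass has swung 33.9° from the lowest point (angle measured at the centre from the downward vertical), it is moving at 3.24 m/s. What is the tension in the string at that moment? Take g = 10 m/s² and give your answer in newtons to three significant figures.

Take the radial direction toward the centre of the circle as positive. The component of the weight along the string toward the centre is −mg cos φ (φ measured from the bottom), so Newton's second law along the string gives T − mg cos φ = m v²/r.
cos 33.9° = 0.8300, so T = m(v²/r + g cos φ) = 0.846 × ((3.24)²/1.46 + 10.0 × 0.8300) = 0.846 × (7.190 + (8.300)) = 0.846 × 15.49 = 13.10 N.

13.1 N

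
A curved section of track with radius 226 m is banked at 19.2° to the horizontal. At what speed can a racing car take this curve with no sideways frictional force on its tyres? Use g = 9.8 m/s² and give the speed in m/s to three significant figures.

On a frictionless banked curve, N sinθ = mv²/r and N cosθ = mg, so tanθ = v²/(rg).
v = √(r g tanθ) = √(226 × 9.8 × tan 19.2°) = √(226 × 9.8 × 0.3482) = √771.3 = 27.77 m/s.

27.8 m/s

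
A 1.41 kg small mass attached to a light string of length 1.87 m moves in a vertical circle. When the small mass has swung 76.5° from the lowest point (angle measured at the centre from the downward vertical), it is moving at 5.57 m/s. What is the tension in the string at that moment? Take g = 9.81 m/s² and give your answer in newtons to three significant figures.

26.6 N

Take the radial direction toward the centre of the circle as positive. The component of the weight along the string toward the centre is −mg cos φ (φ measured from the bottom), so Newton's second law along the string gives T − mg cos φ = m v²/r.
cos 76.5° = 0.2334, so T = m(v²/r + g cos φ) = 1.41 × ((5.57)²/1.87 + 9.81 × 0.2334) = 1.41 × (16.59 + (2.290)) = 1.41 × 18.88 = 26.62 N.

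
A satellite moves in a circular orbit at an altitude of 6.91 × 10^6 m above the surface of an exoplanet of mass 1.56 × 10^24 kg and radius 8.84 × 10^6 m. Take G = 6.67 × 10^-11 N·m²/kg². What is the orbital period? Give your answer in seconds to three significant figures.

38500 s

r = R + h = 8.84 × 10^6 + 6.91 × 10^6 = 1.575 × 10^7 m. Gravity provides the centripetal force: G M m / r² = m v² / r ⇒ v = √(GM/r) = 2570 m/s.
T = 2πr/v = 2π × 1.575 × 10^7 / 2570 = 38500 s.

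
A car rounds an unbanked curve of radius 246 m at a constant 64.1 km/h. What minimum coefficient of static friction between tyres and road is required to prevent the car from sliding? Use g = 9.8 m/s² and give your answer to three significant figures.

v = 64.1/3.6 = 17.81 m/s.
Friction provides the centripetal force: μ_s m g = m v²/r, so μ_s = v²/(g r) = (17.81)²/(9.8 × 246) = 317.0/2411 = 0.1315.

0.132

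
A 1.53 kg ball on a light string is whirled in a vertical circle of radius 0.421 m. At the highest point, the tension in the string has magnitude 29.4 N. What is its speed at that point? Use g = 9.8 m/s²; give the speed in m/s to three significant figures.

At the top, T + mg = mv²/r, so v = √(r(T/m + g)) = √(0.421 × (29.4/1.53 + 9.8)) = √(0.421 × 29.02) = √12.22 = 3.495 m/s.

3.50 m/s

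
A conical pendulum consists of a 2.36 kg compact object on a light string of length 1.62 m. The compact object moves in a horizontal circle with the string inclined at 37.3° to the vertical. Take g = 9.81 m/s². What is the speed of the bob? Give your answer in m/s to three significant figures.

The radius of the circle is r = L sinθ = 1.62 × sin 37.3° = 0.9817 m.
Horizontally T sinθ = mv²/r and vertically T cosθ = mg, so tanθ = v²/(rg).
v = √(r g tanθ) = √(0.9817 × 9.81 × 0.7618) = √7.336 = 2.709 m/s.

2.71 m/s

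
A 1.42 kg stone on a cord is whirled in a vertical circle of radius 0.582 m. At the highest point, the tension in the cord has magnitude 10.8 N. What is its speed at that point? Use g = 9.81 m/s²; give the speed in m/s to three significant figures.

At the top, T + mg = mv²/r, so v = √(r(T/m + g)) = √(0.582 × (10.8/1.42 + 9.81)) = √(0.582 × 17.42) = √10.14 = 3.184 m/s.

3.18 m/s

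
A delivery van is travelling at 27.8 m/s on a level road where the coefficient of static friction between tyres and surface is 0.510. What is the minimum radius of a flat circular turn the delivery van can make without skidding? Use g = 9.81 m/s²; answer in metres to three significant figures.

At the limit, μ_s m g = m v²/r, so r_min = v²/(μ_s g) = (27.8)²/(0.510 × 9.81) = 772.8/5.003 = 154.5 m.

154 m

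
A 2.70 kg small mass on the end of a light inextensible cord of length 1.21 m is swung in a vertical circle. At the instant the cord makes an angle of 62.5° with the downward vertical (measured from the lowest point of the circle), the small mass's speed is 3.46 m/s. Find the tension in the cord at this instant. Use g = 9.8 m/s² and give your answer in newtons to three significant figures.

Take the radial direction toward the centre of the circle as positive. The component of the weight along the string toward the centre is −mg cos φ (φ measured from the bottom), so Newton's second law along the string gives T − mg cos φ = m v²/r.
cos 62.5° = 0.4617, so T = m(v²/r + g cos φ) = 2.70 × ((3.46)²/1.21 + 9.8 × 0.4617) = 2.70 × (9.894 + (4.525)) = 2.70 × 14.42 = 38.93 N.

38.9 N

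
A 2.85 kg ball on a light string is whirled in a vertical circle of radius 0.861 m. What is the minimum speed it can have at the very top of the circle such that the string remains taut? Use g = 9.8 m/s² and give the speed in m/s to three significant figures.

2.90 m/s

At the highest point the centre is directly below, so both the weight and T act inward: T + mg = mv²/r.
At minimum speed T → 0, so mg = mv_min²/r ⇒ v_min = √(g r) = √(9.8 × 0.861) = 2.905 m/s.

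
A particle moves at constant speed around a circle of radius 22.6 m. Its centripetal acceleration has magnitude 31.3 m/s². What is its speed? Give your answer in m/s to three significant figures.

a_c = v²/r ⇒ v = √(a_c · r) = √(31.3 × 22.6) = √707.4 = 26.60 m/s.

26.6 m/s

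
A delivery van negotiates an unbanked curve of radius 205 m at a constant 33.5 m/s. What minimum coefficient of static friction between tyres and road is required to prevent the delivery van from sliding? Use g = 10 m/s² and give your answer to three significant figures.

Friction provides the centripetal force: μ_s m g = m v²/r, so μ_s = v²/(g r) = (33.50)²/(10.0 × 205) = 1122/2050 = 0.5474.

0.547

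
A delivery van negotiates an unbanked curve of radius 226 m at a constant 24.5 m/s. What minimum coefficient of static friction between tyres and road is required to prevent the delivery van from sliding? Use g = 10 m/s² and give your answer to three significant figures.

0.266

Friction provides the centripetal force: μ_s m g = m v²/r, so μ_s = v²/(g r) = (24.50)²/(10.0 × 226) = 600.2/2260 = 0.2656.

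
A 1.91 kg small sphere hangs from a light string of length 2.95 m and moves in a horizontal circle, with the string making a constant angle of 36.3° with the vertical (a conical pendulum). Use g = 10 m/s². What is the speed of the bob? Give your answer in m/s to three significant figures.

The radius of the circle is r = L sinθ = 2.95 × sin 36.3° = 1.746 m.
Horizontally T sinθ = mv²/r and vertically T cosθ = mg, so tanθ = v²/(rg).
v = √(r g tanθ) = √(1.746 × 10.0 × 0.7346) = √12.83 = 3.582 m/s.

3.58 m/s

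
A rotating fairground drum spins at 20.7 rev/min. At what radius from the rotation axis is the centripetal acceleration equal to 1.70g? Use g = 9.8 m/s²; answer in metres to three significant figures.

3.55 m

ω = 20.7 rev/min × 2π/60 = 2.168 rad/s.
a_c = ω²r = 1.70g ⇒ r = 1.70 × 9.8 / (2.168)² = 16.66/4.699 = 3.545 m.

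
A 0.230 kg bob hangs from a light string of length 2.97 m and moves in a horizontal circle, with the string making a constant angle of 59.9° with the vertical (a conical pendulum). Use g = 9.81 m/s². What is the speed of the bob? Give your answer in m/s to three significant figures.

6.59 m/s

The radius of the circle is r = L sinθ = 2.97 × sin 59.9° = 2.569 m.
Horizontally T sinθ = mv²/r and vertically T cosθ = mg, so tanθ = v²/(rg).
v = √(r g tanθ) = √(2.569 × 9.81 × 1.725) = √43.48 = 6.594 m/s.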